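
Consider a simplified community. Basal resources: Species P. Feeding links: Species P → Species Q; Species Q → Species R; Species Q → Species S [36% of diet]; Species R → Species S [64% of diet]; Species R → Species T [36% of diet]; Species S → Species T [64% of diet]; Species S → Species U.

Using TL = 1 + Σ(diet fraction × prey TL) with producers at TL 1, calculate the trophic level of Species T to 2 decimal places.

Species Q: 1 + 1 = 2
Species R: 1 + 2 = 3
Species S: 1 + (0.36×2 + 0.64×3) = 3.64
Species T: 1 + (0.36×3 + 0.64×3.64) = 4.4096
Species U: 1 + 3.64 = 4.64

4.41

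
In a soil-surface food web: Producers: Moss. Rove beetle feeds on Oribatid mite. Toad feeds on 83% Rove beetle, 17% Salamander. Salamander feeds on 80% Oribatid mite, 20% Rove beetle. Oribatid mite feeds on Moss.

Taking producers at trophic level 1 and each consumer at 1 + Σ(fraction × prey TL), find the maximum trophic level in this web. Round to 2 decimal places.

Oribatid mite: 1 + 1 = 2
Rove beetle: 1 + 2 = 3
Salamander: 1 + (0.8×2 + 0.2×3) = 3.2
Toad: 1 + (0.83×3 + 0.17×3.2) = 4.034

4.03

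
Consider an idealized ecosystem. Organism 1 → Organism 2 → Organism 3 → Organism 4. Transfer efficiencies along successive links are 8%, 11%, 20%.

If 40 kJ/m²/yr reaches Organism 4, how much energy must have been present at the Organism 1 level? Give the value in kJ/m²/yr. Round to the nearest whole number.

22727 kJ/m²/yr

Cumulative transfer efficiency: 0.08 × 0.11 × 0.2 = 0.00176
Organism 1 energy = 40 / 0.00176 = 22727 kJ/m²/yr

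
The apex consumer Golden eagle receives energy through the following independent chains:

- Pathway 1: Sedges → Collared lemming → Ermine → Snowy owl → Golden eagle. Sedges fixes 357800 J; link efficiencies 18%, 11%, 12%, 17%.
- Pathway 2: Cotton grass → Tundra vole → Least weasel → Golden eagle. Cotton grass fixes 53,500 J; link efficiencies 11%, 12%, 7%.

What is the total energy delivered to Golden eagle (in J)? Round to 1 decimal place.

Pathway 1: 357800 × 0.18 × 0.11 × 0.12 × 0.17 = 144.522576 J
Pathway 2: 53500 × 0.11 × 0.12 × 0.07 = 49.434 J
Total at Golden eagle: 144.522576 + 49.434 = 193.956576 J

194.0 J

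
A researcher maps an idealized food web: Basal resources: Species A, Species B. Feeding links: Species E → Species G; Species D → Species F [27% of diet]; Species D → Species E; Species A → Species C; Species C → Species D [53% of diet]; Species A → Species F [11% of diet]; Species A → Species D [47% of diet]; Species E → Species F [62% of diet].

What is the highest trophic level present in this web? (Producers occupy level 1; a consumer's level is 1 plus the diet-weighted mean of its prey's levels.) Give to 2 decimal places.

Species C: 1 + 1 = 2
Species D: 1 + (0.47×1 + 0.53×2) = 2.53
Species E: 1 + 2.53 = 3.53
Species F: 1 + (0.11×1 + 0.62×3.53 + 0.27×2.53) = 3.9817
Species G: 1 + 3.53 = 4.53

4.53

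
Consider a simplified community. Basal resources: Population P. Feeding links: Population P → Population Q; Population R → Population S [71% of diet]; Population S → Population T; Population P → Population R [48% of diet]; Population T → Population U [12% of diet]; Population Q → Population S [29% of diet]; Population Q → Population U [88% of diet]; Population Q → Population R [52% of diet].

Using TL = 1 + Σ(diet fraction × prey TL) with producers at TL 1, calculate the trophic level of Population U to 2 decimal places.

3.28

Population Q: 1 + 1 = 2
Population R: 1 + (0.48×1 + 0.52×2) = 2.52
Population S: 1 + (0.71×2.52 + 0.29×2) = 3.3692
Population T: 1 + 3.3692 = 4.3692
Population U: 1 + (0.12×4.3692 + 0.88×2) = 3.284304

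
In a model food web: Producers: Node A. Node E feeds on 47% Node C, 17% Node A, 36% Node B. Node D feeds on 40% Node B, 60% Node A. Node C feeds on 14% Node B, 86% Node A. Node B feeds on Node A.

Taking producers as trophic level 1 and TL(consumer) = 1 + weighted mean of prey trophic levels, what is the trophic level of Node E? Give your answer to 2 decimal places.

2.90

Node B: 1 + 1 = 2
Node C: 1 + (0.14×2 + 0.86×1) = 2.14
Node D: 1 + (0.4×2 + 0.6×1) = 2.4
Node E: 1 + (0.47×2.14 + 0.17×1 + 0.36×2) = 2.8958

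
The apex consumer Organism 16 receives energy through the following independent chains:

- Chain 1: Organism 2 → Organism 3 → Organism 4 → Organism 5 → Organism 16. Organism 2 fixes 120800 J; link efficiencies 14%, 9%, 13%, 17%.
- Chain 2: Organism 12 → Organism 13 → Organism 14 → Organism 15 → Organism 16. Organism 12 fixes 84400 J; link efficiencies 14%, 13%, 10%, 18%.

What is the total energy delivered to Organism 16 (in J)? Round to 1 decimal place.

61.3 J

Chain 1: 120800 × 0.14 × 0.09 × 0.13 × 0.17 = 33.637968 J
Chain 2: 84400 × 0.14 × 0.13 × 0.1 × 0.18 = 27.64944 J
Total at Organism 16: 33.637968 + 27.64944 = 61.287408 J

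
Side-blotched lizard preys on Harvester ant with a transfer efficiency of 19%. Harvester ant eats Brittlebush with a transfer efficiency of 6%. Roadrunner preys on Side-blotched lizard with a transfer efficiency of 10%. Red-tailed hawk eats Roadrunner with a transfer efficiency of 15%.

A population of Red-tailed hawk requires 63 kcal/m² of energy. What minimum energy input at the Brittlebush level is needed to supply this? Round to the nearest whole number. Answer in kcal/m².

Cumulative transfer efficiency: 0.06 × 0.19 × 0.1 × 0.15 = 0.000171
Brittlebush energy = 63 / 0.000171 = 368421 kcal/m²

368421 kcal/m²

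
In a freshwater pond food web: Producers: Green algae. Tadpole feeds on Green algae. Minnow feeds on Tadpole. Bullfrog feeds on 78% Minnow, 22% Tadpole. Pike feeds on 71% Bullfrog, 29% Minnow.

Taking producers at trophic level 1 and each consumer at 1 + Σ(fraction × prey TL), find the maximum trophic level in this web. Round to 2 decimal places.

4.55

Tadpole: 1 + 1 = 2
Minnow: 1 + 2 = 3
Bullfrog: 1 + (0.78×3 + 0.22×2) = 3.78
Pike: 1 + (0.71×3.78 + 0.29×3) = 4.5538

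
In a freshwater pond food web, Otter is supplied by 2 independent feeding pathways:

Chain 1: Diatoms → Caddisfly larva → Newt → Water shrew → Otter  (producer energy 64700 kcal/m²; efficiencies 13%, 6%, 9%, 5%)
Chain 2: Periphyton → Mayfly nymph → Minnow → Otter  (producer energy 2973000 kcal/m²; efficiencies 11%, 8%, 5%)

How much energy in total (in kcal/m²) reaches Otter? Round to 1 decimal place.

1310.4 kcal/m²

Chain 1: 64700 × 0.13 × 0.06 × 0.09 × 0.05 = 2.27097 kcal/m²
Chain 2: 2973000 × 0.11 × 0.08 × 0.05 = 1308.12 kcal/m²
Total at Otter: 2.27097 + 1308.12 = 1310.39097 kcal/m²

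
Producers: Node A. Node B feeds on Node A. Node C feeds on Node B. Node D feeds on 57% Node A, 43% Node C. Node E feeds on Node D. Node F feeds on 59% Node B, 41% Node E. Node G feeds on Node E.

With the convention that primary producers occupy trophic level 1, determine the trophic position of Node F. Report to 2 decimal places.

3.76

Node B: 1 + 1 = 2
Node C: 1 + 2 = 3
Node D: 1 + (0.57×1 + 0.43×3) = 2.86
Node E: 1 + 2.86 = 3.86
Node F: 1 + (0.59×2 + 0.41×3.86) = 3.7626
Node G: 1 + 3.86 = 4.86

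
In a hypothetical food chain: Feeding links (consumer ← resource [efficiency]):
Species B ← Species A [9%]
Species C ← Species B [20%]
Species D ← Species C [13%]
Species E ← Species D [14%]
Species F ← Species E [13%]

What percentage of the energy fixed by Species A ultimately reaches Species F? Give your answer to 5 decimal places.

0.00426%

Product of link efficiencies: 0.09 × 0.2 × 0.13 × 0.14 × 0.13 = 0.000042588
As a percentage: 0.000042588 × 100 = 0.00426%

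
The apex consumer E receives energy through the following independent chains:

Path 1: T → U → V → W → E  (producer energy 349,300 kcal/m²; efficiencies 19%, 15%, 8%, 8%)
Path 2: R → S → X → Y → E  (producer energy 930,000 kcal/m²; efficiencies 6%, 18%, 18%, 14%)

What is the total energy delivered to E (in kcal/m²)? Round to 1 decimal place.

Path 1: 349300 × 0.19 × 0.15 × 0.08 × 0.08 = 63.71232 kcal/m²
Path 2: 930000 × 0.06 × 0.18 × 0.18 × 0.14 = 253.1088 kcal/m²
Total at E: 63.71232 + 253.1088 = 316.82112 kcal/m²

316.8 kcal/m²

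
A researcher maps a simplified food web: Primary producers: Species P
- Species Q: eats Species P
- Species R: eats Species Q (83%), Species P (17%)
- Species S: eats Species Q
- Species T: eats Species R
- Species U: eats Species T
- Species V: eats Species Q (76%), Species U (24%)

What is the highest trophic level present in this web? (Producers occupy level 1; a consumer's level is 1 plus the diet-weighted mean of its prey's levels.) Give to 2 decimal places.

4.83

Species Q: 1 + 1 = 2
Species R: 1 + (0.83×2 + 0.17×1) = 2.83
Species S: 1 + 2 = 3
Species T: 1 + 2.83 = 3.83
Species U: 1 + 3.83 = 4.83
Species V: 1 + (0.76×2 + 0.24×4.83) = 3.6792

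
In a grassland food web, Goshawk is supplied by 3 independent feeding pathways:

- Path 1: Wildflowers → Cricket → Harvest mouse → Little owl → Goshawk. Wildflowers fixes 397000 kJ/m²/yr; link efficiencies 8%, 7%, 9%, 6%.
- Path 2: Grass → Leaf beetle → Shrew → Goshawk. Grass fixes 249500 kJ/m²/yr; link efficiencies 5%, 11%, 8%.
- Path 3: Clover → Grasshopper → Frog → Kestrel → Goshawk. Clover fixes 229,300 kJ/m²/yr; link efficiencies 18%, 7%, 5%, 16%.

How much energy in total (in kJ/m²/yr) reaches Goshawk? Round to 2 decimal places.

Path 1: 397000 × 0.08 × 0.07 × 0.09 × 0.06 = 12.00528 kJ/m²/yr
Path 2: 249500 × 0.05 × 0.11 × 0.08 = 109.78 kJ/m²/yr
Path 3: 229300 × 0.18 × 0.07 × 0.05 × 0.16 = 23.11344 kJ/m²/yr
Total at Goshawk: 12.00528 + 109.78 + 23.11344 = 144.89872 kJ/m²/yr

144.90 kJ/m²/yr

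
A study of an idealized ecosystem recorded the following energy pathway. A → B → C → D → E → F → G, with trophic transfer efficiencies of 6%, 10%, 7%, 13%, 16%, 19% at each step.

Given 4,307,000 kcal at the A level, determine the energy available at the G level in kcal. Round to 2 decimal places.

B: 4307000 × 0.06 = 258420 kcal
C: 258420 × 0.1 = 25842 kcal
D: 25842 × 0.07 = 1808.94 kcal
E: 1808.94 × 0.13 = 235.1622 kcal
F: 235.1622 × 0.16 = 37.625952 kcal
G: 37.625952 × 0.19 = 7.14893088 kcal

7.15 kcal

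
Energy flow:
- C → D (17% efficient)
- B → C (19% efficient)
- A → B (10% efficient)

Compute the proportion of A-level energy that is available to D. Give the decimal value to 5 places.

Product of link efficiencies: 0.1 × 0.19 × 0.17 = 0.00323

0.00323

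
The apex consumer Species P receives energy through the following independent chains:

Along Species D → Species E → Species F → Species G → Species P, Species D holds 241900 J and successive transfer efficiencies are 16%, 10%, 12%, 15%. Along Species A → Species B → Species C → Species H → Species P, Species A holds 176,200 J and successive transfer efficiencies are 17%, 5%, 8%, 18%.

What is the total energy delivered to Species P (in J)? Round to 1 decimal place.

Via Species D: 241900 × 0.16 × 0.1 × 0.12 × 0.15 = 69.6672 J
Via Species A: 176200 × 0.17 × 0.05 × 0.08 × 0.18 = 21.56688 J
Total at Species P: 69.6672 + 21.56688 = 91.23408 J

91.2 J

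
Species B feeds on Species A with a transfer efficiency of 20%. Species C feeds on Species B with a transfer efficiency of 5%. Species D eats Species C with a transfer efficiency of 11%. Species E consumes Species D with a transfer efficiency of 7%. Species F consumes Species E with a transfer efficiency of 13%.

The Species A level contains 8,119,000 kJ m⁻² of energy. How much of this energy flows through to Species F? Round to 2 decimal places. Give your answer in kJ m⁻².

Species B: 8119000 × 0.2 = 1623800 kJ m⁻²
Species C: 1623800 × 0.05 = 81190 kJ m⁻²
Species D: 81190 × 0.11 = 8930.9 kJ m⁻²
Species E: 8930.9 × 0.07 = 625.163 kJ m⁻²
Species F: 625.163 × 0.13 = 81.27119 kJ m⁻²

81.27 kJ m⁻²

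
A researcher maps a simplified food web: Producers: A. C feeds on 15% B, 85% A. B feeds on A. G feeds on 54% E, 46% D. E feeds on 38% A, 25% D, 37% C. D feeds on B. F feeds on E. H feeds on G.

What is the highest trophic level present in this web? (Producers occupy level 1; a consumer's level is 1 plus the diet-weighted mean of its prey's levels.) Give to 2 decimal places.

B: 1 + 1 = 2
C: 1 + (0.15×2 + 0.85×1) = 2.15
D: 1 + 2 = 3
E: 1 + (0.38×1 + 0.25×3 + 0.37×2.15) = 2.9255
F: 1 + 2.9255 = 3.9255
G: 1 + (0.54×2.9255 + 0.46×3) = 3.95977
H: 1 + 3.95977 = 4.95977

4.96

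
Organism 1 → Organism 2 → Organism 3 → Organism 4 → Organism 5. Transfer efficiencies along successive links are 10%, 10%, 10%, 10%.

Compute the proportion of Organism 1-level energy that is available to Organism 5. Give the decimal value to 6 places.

Product of link efficiencies: 0.1 × 0.1 × 0.1 × 0.1 = 0.0001

0.000100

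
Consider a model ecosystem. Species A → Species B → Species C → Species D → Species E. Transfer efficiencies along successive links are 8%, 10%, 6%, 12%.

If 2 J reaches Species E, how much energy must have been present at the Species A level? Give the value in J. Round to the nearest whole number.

34722 J

Cumulative transfer efficiency: 0.08 × 0.1 × 0.06 × 0.12 = 0.0000576
Species A energy = 2 / 0.0000576 = 34722 J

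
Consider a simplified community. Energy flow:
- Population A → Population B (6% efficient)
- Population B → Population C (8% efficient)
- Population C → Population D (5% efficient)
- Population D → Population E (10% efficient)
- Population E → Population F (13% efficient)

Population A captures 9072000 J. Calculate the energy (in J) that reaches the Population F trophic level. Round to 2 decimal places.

Population B: 9072000 × 0.06 = 544320 J
Population C: 544320 × 0.08 = 43545.6 J
Population D: 43545.6 × 0.05 = 2177.28 J
Population E: 2177.28 × 0.1 = 217.728 J
Population F: 217.728 × 0.13 = 28.30464 J

28.30 J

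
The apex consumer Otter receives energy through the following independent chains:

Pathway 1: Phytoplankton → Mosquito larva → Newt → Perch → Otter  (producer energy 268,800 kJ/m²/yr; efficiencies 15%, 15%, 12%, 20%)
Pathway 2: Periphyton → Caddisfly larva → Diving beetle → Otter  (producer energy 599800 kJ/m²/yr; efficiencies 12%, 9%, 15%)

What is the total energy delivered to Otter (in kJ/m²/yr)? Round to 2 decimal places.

Pathway 1: 268800 × 0.15 × 0.15 × 0.12 × 0.2 = 145.152 kJ/m²/yr
Pathway 2: 599800 × 0.12 × 0.09 × 0.15 = 971.676 kJ/m²/yr
Total at Otter: 145.152 + 971.676 = 1116.828 kJ/m²/yr

1116.83 kJ/m²/yr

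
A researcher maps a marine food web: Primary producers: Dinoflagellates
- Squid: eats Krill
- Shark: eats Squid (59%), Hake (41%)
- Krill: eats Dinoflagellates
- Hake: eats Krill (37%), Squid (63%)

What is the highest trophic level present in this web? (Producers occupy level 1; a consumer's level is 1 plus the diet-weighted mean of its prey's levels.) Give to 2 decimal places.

4.26

Krill: 1 + 1 = 2
Squid: 1 + 2 = 3
Hake: 1 + (0.37×2 + 0.63×3) = 3.63
Shark: 1 + (0.59×3 + 0.41×3.63) = 4.2583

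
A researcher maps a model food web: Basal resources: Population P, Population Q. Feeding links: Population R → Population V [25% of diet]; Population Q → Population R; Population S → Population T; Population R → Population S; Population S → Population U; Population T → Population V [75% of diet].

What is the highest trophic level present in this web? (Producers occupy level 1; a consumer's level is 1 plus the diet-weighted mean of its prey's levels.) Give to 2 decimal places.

Population R: 1 + 1 = 2
Population S: 1 + 2 = 3
Population T: 1 + 3 = 4
Population U: 1 + 3 = 4
Population V: 1 + (0.25×2 + 0.75×4) = 4.5

4.50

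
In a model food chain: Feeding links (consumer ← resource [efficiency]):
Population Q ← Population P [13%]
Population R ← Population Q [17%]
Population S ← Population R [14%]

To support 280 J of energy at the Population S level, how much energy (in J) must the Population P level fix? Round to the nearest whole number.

Cumulative transfer efficiency: 0.13 × 0.17 × 0.14 = 0.003094
Population P energy = 280 / 0.003094 = 90498 J

90498 J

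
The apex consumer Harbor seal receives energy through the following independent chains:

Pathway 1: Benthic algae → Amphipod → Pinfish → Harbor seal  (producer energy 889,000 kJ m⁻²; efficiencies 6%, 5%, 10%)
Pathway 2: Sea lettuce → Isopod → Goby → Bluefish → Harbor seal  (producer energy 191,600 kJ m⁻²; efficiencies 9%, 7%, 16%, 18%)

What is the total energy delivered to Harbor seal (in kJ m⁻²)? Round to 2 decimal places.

301.46 kJ m⁻²

Pathway 1: 889000 × 0.06 × 0.05 × 0.1 = 266.7 kJ m⁻²
Pathway 2: 191600 × 0.09 × 0.07 × 0.16 × 0.18 = 34.763904 kJ m⁻²
Total at Harbor seal: 266.7 + 34.763904 = 301.463904 kJ m⁻²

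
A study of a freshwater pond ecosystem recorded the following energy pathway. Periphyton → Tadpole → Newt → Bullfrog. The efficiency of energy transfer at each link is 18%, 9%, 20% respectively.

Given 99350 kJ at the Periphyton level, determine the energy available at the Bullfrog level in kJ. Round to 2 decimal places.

Tadpole: 99350 × 0.18 = 17883 kJ
Newt: 17883 × 0.09 = 1609.47 kJ
Bullfrog: 1609.47 × 0.2 = 321.894 kJ

321.89 kJ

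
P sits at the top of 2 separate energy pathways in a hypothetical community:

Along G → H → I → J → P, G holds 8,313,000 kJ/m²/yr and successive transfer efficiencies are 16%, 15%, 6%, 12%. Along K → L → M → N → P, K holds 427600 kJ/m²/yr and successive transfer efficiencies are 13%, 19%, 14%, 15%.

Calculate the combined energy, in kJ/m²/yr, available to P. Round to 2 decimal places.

Via G: 8313000 × 0.16 × 0.15 × 0.06 × 0.12 = 1436.4864 kJ/m²/yr
Via K: 427600 × 0.13 × 0.19 × 0.14 × 0.15 = 221.79612 kJ/m²/yr
Total at P: 1436.4864 + 221.79612 = 1658.28252 kJ/m²/yr

1658.28 kJ/m²/yr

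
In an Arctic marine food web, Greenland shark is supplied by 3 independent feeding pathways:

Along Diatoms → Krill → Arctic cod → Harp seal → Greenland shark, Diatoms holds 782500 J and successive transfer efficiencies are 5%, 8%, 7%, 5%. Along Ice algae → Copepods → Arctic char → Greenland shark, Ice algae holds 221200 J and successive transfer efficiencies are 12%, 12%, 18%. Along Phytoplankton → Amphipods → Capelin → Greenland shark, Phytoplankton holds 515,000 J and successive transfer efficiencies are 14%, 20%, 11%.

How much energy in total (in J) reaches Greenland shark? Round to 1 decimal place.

Via Diatoms: 782500 × 0.05 × 0.08 × 0.07 × 0.05 = 10.955 J
Via Ice algae: 221200 × 0.12 × 0.12 × 0.18 = 573.3504 J
Via Phytoplankton: 515000 × 0.14 × 0.2 × 0.11 = 1586.2 J
Total at Greenland shark: 10.955 + 573.3504 + 1586.2 = 2170.5054 J

2170.5 J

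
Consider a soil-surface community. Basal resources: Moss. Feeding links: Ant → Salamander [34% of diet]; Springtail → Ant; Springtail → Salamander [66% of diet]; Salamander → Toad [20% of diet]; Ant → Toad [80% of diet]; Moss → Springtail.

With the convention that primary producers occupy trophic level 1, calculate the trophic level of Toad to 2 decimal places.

Springtail: 1 + 1 = 2
Ant: 1 + 2 = 3
Salamander: 1 + (0.34×3 + 0.66×2) = 3.34
Toad: 1 + (0.8×3 + 0.2×3.34) = 4.068

4.07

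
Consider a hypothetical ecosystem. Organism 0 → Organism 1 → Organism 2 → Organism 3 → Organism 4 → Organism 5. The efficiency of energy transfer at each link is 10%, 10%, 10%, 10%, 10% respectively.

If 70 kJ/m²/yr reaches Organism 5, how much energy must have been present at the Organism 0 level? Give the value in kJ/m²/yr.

7000000 kJ/m²/yr

Cumulative transfer efficiency: 0.1 × 0.1 × 0.1 × 0.1 × 0.1 = 0.00001
Organism 0 energy = 70 / 0.00001 = 7000000 kJ/m²/yr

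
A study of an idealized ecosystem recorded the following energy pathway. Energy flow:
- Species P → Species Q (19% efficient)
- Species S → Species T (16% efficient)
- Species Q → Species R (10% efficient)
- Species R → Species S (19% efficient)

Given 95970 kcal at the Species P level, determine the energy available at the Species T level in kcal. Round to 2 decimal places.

55.43 kcal

Species Q: 95970 × 0.19 = 18234.3 kcal
Species R: 18234.3 × 0.1 = 1823.43 kcal
Species S: 1823.43 × 0.19 = 346.4517 kcal
Species T: 346.4517 × 0.16 = 55.432272 kcal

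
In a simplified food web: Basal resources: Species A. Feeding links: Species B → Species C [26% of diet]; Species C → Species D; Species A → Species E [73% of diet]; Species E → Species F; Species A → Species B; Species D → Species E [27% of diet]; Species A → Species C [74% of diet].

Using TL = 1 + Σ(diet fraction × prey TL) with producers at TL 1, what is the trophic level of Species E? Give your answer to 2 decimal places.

2.61

Species B: 1 + 1 = 2
Species C: 1 + (0.74×1 + 0.26×2) = 2.26
Species D: 1 + 2.26 = 3.26
Species E: 1 + (0.27×3.26 + 0.73×1) = 2.6102
Species F: 1 + 2.6102 = 3.6102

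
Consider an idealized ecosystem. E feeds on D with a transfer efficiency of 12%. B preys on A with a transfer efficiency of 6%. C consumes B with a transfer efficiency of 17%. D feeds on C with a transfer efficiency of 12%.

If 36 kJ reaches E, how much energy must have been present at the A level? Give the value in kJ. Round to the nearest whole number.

Cumulative transfer efficiency: 0.06 × 0.17 × 0.12 × 0.12 = 0.00014688
A energy = 36 / 0.00014688 = 245098 kJ

245098 kJ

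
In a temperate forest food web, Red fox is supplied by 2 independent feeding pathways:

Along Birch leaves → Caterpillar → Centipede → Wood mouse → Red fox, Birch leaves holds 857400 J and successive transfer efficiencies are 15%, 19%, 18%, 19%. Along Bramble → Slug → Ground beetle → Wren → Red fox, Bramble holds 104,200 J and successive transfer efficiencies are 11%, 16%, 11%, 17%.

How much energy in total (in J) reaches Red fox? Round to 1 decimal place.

870.0 J

Via Birch leaves: 857400 × 0.15 × 0.19 × 0.18 × 0.19 = 835.70778 J
Via Bramble: 104200 × 0.11 × 0.16 × 0.11 × 0.17 = 34.294304 J
Total at Red fox: 835.70778 + 34.294304 = 870.002084 J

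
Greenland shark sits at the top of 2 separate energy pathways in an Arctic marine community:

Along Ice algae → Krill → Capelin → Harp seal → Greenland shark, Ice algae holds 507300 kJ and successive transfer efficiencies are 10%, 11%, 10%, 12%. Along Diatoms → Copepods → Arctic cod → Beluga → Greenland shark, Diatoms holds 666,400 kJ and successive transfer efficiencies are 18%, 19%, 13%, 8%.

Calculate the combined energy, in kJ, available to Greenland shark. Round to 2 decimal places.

303.99 kJ

Via Ice algae: 507300 × 0.1 × 0.11 × 0.1 × 0.12 = 66.9636 kJ
Via Diatoms: 666400 × 0.18 × 0.19 × 0.13 × 0.08 = 237.025152 kJ
Total at Greenland shark: 66.9636 + 237.025152 = 303.988752 kJ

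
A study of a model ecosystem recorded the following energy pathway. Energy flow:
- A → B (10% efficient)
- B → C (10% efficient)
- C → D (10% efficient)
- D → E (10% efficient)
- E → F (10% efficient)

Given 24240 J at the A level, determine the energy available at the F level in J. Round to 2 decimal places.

0.24 J

B: 24240 × 0.1 = 2424 J
C: 2424 × 0.1 = 242.4 J
D: 242.4 × 0.1 = 24.24 J
E: 24.24 × 0.1 = 2.424 J
F: 2.424 × 0.1 = 0.2424 J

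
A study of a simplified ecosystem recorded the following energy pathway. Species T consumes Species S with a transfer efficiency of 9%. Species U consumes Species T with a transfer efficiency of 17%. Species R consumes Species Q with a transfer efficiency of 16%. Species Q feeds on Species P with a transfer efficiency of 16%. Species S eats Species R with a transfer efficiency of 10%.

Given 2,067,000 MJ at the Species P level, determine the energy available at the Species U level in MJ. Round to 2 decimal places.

80.96 MJ

Species Q: 2067000 × 0.16 = 330720 MJ
Species R: 330720 × 0.16 = 52915.2 MJ
Species S: 52915.2 × 0.1 = 5291.52 MJ
Species T: 5291.52 × 0.09 = 476.2368 MJ
Species U: 476.2368 × 0.17 = 80.960256 MJ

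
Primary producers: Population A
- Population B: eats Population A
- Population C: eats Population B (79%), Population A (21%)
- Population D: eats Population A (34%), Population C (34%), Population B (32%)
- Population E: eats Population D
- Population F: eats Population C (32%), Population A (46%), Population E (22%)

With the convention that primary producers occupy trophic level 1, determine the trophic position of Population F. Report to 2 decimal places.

Population B: 1 + 1 = 2
Population C: 1 + (0.79×2 + 0.21×1) = 2.79
Population D: 1 + (0.34×1 + 0.34×2.79 + 0.32×2) = 2.9286
Population E: 1 + 2.9286 = 3.9286
Population F: 1 + (0.32×2.79 + 0.46×1 + 0.22×3.9286) = 3.217092

3.22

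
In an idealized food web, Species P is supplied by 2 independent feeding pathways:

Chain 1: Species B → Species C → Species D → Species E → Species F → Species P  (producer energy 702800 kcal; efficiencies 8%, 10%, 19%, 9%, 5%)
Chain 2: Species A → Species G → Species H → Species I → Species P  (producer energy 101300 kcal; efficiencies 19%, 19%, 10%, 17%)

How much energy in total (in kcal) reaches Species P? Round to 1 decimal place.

Chain 1: 702800 × 0.08 × 0.1 × 0.19 × 0.09 × 0.05 = 4.807152 kcal
Chain 2: 101300 × 0.19 × 0.19 × 0.1 × 0.17 = 62.16781 kcal
Total at Species P: 4.807152 + 62.16781 = 66.974962 kcal

67.0 kcal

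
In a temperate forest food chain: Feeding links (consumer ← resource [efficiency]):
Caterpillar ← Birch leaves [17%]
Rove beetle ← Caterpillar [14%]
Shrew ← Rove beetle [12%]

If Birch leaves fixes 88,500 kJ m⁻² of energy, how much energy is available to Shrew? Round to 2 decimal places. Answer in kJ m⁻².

Caterpillar: 88500 × 0.17 = 15045 kJ m⁻²
Rove beetle: 15045 × 0.14 = 2106.3 kJ m⁻²
Shrew: 2106.3 × 0.12 = 252.756 kJ m⁻²

252.76 kJ m⁻²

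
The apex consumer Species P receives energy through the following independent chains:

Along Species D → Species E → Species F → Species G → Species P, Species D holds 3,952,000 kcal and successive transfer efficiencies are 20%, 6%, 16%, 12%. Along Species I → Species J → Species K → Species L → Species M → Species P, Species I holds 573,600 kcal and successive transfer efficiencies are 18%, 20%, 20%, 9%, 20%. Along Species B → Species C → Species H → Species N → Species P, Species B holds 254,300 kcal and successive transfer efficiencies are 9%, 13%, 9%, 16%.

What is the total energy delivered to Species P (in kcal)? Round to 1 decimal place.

1027.7 kcal

Via Species D: 3952000 × 0.2 × 0.06 × 0.16 × 0.12 = 910.5408 kcal
Via Species I: 573600 × 0.18 × 0.2 × 0.2 × 0.09 × 0.2 = 74.33856 kcal
Via Species B: 254300 × 0.09 × 0.13 × 0.09 × 0.16 = 42.844464 kcal
Total at Species P: 910.5408 + 74.33856 + 42.844464 = 1027.723824 kcal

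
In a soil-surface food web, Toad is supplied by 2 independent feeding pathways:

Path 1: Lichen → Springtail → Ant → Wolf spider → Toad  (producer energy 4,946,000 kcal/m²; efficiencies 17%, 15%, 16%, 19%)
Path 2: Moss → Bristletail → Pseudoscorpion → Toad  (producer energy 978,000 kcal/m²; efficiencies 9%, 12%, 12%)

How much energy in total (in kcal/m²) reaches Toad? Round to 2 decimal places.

Path 1: 4946000 × 0.17 × 0.15 × 0.16 × 0.19 = 3834.1392 kcal/m²
Path 2: 978000 × 0.09 × 0.12 × 0.12 = 1267.488 kcal/m²
Total at Toad: 3834.1392 + 1267.488 = 5101.6272 kcal/m²

5101.63 kcal/m²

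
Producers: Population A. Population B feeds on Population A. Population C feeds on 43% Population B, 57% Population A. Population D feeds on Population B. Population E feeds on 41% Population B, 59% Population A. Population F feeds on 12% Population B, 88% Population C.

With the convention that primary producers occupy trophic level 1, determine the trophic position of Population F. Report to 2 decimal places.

3.38

Population B: 1 + 1 = 2
Population C: 1 + (0.43×2 + 0.57×1) = 2.43
Population D: 1 + 2 = 3
Population E: 1 + (0.41×2 + 0.59×1) = 2.41
Population F: 1 + (0.12×2 + 0.88×2.43) = 3.3784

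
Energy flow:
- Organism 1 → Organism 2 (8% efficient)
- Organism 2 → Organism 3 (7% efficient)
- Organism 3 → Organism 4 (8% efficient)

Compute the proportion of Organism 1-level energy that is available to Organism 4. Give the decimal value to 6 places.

0.000448

Product of link efficiencies: 0.08 × 0.07 × 0.08 = 0.000448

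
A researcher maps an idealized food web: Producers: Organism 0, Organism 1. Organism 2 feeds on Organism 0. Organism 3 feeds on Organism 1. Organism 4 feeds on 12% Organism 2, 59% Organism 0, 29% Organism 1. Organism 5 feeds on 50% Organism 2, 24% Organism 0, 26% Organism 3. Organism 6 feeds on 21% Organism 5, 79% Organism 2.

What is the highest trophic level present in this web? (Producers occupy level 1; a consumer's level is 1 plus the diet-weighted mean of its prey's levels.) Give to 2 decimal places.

Organism 2: 1 + 1 = 2
Organism 3: 1 + 1 = 2
Organism 4: 1 + (0.12×2 + 0.59×1 + 0.29×1) = 2.12
Organism 5: 1 + (0.5×2 + 0.24×1 + 0.26×2) = 2.76
Organism 6: 1 + (0.21×2.76 + 0.79×2) = 3.1596

3.16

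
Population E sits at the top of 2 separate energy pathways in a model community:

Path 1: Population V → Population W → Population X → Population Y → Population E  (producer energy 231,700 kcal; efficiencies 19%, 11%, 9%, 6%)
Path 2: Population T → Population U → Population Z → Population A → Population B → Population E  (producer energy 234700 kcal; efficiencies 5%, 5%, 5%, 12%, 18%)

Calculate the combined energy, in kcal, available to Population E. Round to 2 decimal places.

Path 1: 231700 × 0.19 × 0.11 × 0.09 × 0.06 = 26.149662 kcal
Path 2: 234700 × 0.05 × 0.05 × 0.05 × 0.12 × 0.18 = 0.63369 kcal
Total at Population E: 26.149662 + 0.63369 = 26.783352 kcal

26.78 kcal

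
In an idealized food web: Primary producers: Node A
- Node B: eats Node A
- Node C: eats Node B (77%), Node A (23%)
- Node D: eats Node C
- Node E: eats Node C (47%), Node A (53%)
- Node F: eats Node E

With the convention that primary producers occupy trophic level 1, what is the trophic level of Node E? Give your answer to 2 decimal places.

Node B: 1 + 1 = 2
Node C: 1 + (0.77×2 + 0.23×1) = 2.77
Node D: 1 + 2.77 = 3.77
Node E: 1 + (0.47×2.77 + 0.53×1) = 2.8319
Node F: 1 + 2.8319 = 3.8319

2.83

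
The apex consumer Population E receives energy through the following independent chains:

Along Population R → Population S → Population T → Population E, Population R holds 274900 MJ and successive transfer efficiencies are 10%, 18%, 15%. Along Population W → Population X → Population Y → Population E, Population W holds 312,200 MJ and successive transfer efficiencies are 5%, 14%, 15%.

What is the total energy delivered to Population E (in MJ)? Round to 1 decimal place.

Via Population R: 274900 × 0.1 × 0.18 × 0.15 = 742.23 MJ
Via Population W: 312200 × 0.05 × 0.14 × 0.15 = 327.81 MJ
Total at Population E: 742.23 + 327.81 = 1070.04 MJ

1070.0 MJ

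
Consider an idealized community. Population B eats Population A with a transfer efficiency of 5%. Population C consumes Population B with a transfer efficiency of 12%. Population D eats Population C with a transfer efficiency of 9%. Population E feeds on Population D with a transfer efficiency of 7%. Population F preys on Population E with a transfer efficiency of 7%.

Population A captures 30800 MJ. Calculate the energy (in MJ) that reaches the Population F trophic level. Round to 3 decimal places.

Population B: 30800 × 0.05 = 1540 MJ
Population C: 1540 × 0.12 = 184.8 MJ
Population D: 184.8 × 0.09 = 16.632 MJ
Population E: 16.632 × 0.07 = 1.16424 MJ
Population F: 1.16424 × 0.07 = 0.0814968 MJ

0.081 MJ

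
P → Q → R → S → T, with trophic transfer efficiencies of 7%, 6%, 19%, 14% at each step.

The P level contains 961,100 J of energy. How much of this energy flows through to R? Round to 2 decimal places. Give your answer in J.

4036.62 J

Q: 961100 × 0.07 = 67277 J
R: 67277 × 0.06 = 4036.62 J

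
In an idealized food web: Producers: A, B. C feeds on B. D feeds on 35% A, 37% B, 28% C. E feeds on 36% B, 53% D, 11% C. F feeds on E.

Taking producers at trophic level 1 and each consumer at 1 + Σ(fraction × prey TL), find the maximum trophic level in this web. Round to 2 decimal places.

C: 1 + 1 = 2
D: 1 + (0.35×1 + 0.37×1 + 0.28×2) = 2.28
E: 1 + (0.36×1 + 0.53×2.28 + 0.11×2) = 2.7884
F: 1 + 2.7884 = 3.7884

3.79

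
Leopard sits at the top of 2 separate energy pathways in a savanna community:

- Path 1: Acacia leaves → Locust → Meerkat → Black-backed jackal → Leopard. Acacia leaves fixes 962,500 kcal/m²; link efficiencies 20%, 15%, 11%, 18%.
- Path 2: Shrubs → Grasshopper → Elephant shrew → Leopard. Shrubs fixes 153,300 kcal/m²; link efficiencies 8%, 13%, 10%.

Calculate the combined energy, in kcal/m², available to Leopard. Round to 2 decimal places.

Path 1: 962500 × 0.2 × 0.15 × 0.11 × 0.18 = 571.725 kcal/m²
Path 2: 153300 × 0.08 × 0.13 × 0.1 = 159.432 kcal/m²
Total at Leopard: 571.725 + 159.432 = 731.157 kcal/m²

731.16 kcal/m²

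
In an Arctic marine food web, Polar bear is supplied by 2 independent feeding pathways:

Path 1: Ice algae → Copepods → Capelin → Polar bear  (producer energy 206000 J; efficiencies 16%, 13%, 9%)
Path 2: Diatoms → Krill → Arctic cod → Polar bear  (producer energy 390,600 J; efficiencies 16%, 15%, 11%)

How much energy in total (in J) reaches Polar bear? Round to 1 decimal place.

1416.8 J

Path 1: 206000 × 0.16 × 0.13 × 0.09 = 385.632 J
Path 2: 390600 × 0.16 × 0.15 × 0.11 = 1031.184 J
Total at Polar bear: 385.632 + 1031.184 = 1416.816 J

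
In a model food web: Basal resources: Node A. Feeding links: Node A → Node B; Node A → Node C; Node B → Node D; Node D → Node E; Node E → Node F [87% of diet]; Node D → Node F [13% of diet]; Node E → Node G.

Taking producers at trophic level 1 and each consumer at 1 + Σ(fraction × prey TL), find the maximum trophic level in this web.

Node B: 1 + 1 = 2
Node C: 1 + 1 = 2
Node D: 1 + 2 = 3
Node E: 1 + 3 = 4
Node F: 1 + (0.87×4 + 0.13×3) = 4.87
Node G: 1 + 4 = 5

5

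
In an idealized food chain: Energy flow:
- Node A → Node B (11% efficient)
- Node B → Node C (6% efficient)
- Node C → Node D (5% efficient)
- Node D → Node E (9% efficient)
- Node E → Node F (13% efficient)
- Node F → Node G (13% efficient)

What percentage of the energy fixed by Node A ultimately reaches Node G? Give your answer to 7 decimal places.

0.0000502%

Product of link efficiencies: 0.11 × 0.06 × 0.05 × 0.09 × 0.13 × 0.13 = 0.00000050193
As a percentage: 0.00000050193 × 100 = 0.0000502%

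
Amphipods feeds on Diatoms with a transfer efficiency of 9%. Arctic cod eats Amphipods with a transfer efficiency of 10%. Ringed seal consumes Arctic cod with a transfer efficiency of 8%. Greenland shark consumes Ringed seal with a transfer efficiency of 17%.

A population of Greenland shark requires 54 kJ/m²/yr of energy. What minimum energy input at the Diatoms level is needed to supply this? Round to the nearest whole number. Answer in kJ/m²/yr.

Cumulative transfer efficiency: 0.09 × 0.1 × 0.08 × 0.17 = 0.0001224
Diatoms energy = 54 / 0.0001224 = 441176 kJ/m²/yr

441176 kJ/m²/yr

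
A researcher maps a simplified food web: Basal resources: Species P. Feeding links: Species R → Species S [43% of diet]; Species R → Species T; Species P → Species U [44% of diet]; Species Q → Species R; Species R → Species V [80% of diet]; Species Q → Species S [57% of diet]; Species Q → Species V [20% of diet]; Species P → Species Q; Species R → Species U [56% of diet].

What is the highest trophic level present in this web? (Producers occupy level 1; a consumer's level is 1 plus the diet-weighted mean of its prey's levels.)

Species Q: 1 + 1 = 2
Species R: 1 + 2 = 3
Species S: 1 + (0.57×2 + 0.43×3) = 3.43
Species T: 1 + 3 = 4
Species U: 1 + (0.44×1 + 0.56×3) = 3.12
Species V: 1 + (0.8×3 + 0.2×2) = 3.8

4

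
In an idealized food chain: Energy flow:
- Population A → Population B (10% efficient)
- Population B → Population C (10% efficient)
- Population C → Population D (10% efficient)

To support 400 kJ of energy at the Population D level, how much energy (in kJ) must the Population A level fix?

Cumulative transfer efficiency: 0.1 × 0.1 × 0.1 = 0.001
Population A energy = 400 / 0.001 = 400000 kJ

400000 kJ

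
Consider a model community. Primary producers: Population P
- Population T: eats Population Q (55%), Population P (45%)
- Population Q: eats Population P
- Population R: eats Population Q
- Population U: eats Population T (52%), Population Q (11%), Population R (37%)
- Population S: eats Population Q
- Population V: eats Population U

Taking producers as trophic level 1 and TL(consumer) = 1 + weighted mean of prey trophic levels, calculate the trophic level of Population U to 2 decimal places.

3.66

Population Q: 1 + 1 = 2
Population R: 1 + 2 = 3
Population S: 1 + 2 = 3
Population T: 1 + (0.55×2 + 0.45×1) = 2.55
Population U: 1 + (0.52×2.55 + 0.11×2 + 0.37×3) = 3.656
Population V: 1 + 3.656 = 4.656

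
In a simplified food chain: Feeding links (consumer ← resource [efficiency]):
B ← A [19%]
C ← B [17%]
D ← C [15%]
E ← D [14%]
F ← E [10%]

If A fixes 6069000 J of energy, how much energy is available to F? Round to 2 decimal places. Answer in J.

411.66 J

B: 6069000 × 0.19 = 1153110 J
C: 1153110 × 0.17 = 196028.7 J
D: 196028.7 × 0.15 = 29404.305 J
E: 29404.305 × 0.14 = 4116.6027 J
F: 4116.6027 × 0.1 = 411.66027 J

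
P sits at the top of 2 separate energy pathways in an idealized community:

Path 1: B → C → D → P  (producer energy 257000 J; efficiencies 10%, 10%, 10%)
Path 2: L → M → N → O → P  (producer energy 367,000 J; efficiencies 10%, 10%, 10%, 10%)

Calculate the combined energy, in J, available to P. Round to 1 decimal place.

Path 1: 257000 × 0.1 × 0.1 × 0.1 = 257 J
Path 2: 367000 × 0.1 × 0.1 × 0.1 × 0.1 = 36.7 J
Total at P: 257 + 36.7 = 293.7 J

293.7 J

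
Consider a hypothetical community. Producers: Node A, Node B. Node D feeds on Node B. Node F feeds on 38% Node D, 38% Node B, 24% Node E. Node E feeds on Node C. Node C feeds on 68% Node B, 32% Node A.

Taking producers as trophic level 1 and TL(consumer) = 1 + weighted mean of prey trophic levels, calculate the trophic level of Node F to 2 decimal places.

Node C: 1 + (0.68×1 + 0.32×1) = 2
Node D: 1 + 1 = 2
Node E: 1 + 2 = 3
Node F: 1 + (0.38×2 + 0.38×1 + 0.24×3) = 2.86

2.86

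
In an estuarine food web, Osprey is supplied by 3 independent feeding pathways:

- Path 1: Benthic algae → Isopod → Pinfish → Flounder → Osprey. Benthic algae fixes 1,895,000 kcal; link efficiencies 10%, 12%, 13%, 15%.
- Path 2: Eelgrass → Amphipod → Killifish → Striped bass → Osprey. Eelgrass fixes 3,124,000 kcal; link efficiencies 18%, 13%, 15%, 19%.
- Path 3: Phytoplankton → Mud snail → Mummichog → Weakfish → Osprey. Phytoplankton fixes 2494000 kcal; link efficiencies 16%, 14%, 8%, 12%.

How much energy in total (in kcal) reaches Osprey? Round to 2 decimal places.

Path 1: 1895000 × 0.1 × 0.12 × 0.13 × 0.15 = 443.43 kcal
Path 2: 3124000 × 0.18 × 0.13 × 0.15 × 0.19 = 2083.3956 kcal
Path 3: 2494000 × 0.16 × 0.14 × 0.08 × 0.12 = 536.30976 kcal
Total at Osprey: 443.43 + 2083.3956 + 536.30976 = 3063.13536 kcal

3063.14 kcal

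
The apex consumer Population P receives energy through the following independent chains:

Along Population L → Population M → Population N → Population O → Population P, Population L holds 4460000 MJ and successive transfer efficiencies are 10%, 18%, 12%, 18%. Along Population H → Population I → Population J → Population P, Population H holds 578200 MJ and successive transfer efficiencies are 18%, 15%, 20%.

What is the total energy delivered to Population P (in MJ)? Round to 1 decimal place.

Via Population L: 4460000 × 0.1 × 0.18 × 0.12 × 0.18 = 1734.048 MJ
Via Population H: 578200 × 0.18 × 0.15 × 0.2 = 3122.28 MJ
Total at Population P: 1734.048 + 3122.28 = 4856.328 MJ

4856.3 MJ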